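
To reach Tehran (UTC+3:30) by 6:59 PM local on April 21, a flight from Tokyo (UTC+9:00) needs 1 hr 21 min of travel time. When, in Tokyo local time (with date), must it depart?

Target arrival in UTC: 6:59 PM − 3:30 = 3:29 PM on Apr 21.
Subtract 1 hour 21 minutes → departure 2:08 PM UTC on Apr 21.
Tokyo is UTC+9:00: 2:08 PM + 9:00 = 11:08 PM on Apr 21.

11:08 PM on April 21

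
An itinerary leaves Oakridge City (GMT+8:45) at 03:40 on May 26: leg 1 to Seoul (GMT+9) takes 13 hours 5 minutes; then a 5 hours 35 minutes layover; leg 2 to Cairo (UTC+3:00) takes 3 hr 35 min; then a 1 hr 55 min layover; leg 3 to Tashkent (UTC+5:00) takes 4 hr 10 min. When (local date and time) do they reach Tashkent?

Convert departure to UTC: 03:40 − 8:45 = 18:55 UTC on May 25.
Add 13 hours and 5 minutes leg 1 → 08:00 UTC (May 26).
Add 5 hours and 35 minutes layover in Seoul → 13:35 UTC.
Add 3 hours and 35 minutes leg 2 → 17:10 UTC.
Add 1 hour 55 minutes layover in Cairo → 19:05 UTC.
Add 4 hours 10 minutes leg 3 → 23:15 UTC.
Tashkent is UTC+5:00, so local arrival = 23:15 + 5:00 = 04:15 on May 27.

04:15 on May 27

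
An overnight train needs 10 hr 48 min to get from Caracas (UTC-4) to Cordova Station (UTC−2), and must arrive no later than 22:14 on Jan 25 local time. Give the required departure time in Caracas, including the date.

Target arrival in UTC: 22:14 + 2:00 = 00:14 on Jan 26.
Subtract 10 hours 48 minutes → departure 13:26 UTC on Jan 25.
Caracas is UTC−4:00: 13:26 − 4:00 = 09:26 on Jan 25.

09:26 on January 25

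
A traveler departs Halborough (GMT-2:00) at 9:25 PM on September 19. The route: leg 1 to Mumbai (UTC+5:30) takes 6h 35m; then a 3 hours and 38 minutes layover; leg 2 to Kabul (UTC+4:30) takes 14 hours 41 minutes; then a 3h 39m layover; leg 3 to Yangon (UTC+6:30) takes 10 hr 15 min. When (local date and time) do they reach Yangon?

8:43 PM on Sep 21

Convert departure to UTC: 9:25 PM + 2:00 = 11:25 PM UTC on Sep 19.
Add 6 hours and 35 minutes leg 1 → 6:00 AM UTC (Sep 20).
Add 3 hours 38 minutes layover in Mumbai → 9:38 AM UTC.
Add 14 hours and 41 minutes leg 2 → 12:19 AM UTC (Sep 21).
Add 3 hours and 39 minutes layover in Kabul → 3:58 AM UTC.
Add 10 hours 15 minutes leg 3 → 2:13 PM UTC.
Yangon is UTC+6:30, so local arrival = 2:13 PM + 6:30 = 8:43 PM on Sep 21.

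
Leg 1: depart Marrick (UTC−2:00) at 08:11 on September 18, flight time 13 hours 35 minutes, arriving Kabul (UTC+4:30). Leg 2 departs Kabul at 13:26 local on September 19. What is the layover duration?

Convert departure to UTC: 08:11 + 2:00 = 10:11 UTC on Sep 18.
Add 13 hours 35 minutes flight time → 23:46 UTC.
Kabul is UTC+4:30, so local arrival = 23:46 + 4:30 = 04:16 on Sep 19.
Layover = 13:26 − 04:16 = 9 hours 10 minutes.

9 hours 10 minutes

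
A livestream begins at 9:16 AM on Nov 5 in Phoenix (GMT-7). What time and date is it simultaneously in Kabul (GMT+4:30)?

8:46 PM on November 5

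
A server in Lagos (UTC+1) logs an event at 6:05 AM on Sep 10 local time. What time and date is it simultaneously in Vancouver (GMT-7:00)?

10:05 PM on September 9

In UTC: 6:05 AM − 1:00 = 5:05 AM on Sep 10.
Vancouver is UTC−7:00: 5:05 AM − 7:00 = 10:05 PM on Sep 9.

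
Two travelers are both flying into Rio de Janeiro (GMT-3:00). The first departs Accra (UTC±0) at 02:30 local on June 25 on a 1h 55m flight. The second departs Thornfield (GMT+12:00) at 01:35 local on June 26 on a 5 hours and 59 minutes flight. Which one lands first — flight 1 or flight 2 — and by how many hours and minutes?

the first, by 15 hours 9 minutes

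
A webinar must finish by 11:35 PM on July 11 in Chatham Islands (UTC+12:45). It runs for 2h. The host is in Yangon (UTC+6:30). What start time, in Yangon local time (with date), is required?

3:20 PM on July 11

Target end time in UTC: 11:35 PM − 12:45 = 10:50 AM on Jul 11.
Subtract 2 hours → start 8:50 AM UTC on Jul 11.
Yangon is UTC+6:30: 8:50 AM + 6:30 = 3:20 PM on Jul 11.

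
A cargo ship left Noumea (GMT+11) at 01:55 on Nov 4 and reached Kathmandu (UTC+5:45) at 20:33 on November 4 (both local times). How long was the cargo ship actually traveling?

23 hours 53 minutes

Departure in UTC: 01:55 − 11:00 = 14:55 on Nov 3.
Arrival in UTC: 20:33 − 5:45 = 14:48 on Nov 4.
Elapsed = 14:48 − 14:55 (+1 day) = 23 hours 53 minutes.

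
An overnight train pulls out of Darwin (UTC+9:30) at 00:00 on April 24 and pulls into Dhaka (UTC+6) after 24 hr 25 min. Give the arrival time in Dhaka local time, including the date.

20:55 on Apr 24

Convert departure to UTC: 00:00 − 9:30 = 14:30 UTC on Apr 23.
Add 24 hours and 25 minutes travel time → 14:55 UTC (Apr 24).
Dhaka is UTC+6:00, so local arrival = 14:55 + 6:00 = 20:55 on Apr 24.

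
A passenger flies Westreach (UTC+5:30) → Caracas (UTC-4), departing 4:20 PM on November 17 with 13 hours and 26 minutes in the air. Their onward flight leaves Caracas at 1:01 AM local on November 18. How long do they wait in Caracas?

4 hours 45 minutes

Convert departure to UTC: 4:20 PM − 5:30 = 10:50 AM UTC on Nov 17.
Add 13 hours 26 minutes flight time → 12:16 AM UTC (Nov 18).
Caracas is UTC−4:00, so local arrival = 12:16 AM − 4:00 = 8:16 PM on Nov 17.
Layover = 1:01 AM − 8:16 PM (+1 day) = 4 hours 45 minutes.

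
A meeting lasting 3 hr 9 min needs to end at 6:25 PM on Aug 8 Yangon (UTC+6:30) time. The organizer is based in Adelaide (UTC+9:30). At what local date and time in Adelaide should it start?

Target end time in UTC: 6:25 PM − 6:30 = 11:55 AM on Aug 8.
Subtract 3 hours 9 minutes → start 8:46 AM UTC on Aug 8.
Adelaide is UTC+9:30: 8:46 AM + 9:30 = 6:16 PM on Aug 8.

6:16 PM on August 8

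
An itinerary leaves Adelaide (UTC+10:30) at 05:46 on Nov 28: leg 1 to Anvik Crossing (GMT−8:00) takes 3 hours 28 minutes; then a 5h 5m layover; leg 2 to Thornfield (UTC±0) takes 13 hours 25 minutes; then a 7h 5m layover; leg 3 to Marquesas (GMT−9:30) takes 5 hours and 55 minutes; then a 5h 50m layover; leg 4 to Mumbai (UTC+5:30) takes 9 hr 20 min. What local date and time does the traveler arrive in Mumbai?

02:54 on November 30

Convert departure to UTC: 05:46 − 10:30 = 19:16 UTC on Nov 27.
Add 3 hours and 28 minutes leg 1 → 22:44 UTC.
Add 5 hours 5 minutes layover in Anvik Crossing → 03:49 UTC (Nov 28).
Add 13 hours and 25 minutes leg 2 → 17:14 UTC.
Add 7 hours and 5 minutes layover in Thornfield → 00:19 UTC (Nov 29).
Add 5 hours 55 minutes leg 3 → 06:14 UTC.
Add 5 hours 50 minutes layover in Marquesas → 12:04 UTC.
Add 9 hours 20 minutes leg 4 → 21:24 UTC.
Mumbai is UTC+5:30, so local arrival = 21:24 + 5:30 = 02:54 on Nov 30.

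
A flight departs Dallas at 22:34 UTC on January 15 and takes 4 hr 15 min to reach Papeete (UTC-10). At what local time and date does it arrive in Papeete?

Departure is given in UTC: 22:34 on Jan 15.
Add 4 hours 15 minutes → 02:49 UTC (Jan 16).
Papeete is UTC−10:00: 02:49 − 10:00 = 16:49 on Jan 15.

16:49 on Jan 15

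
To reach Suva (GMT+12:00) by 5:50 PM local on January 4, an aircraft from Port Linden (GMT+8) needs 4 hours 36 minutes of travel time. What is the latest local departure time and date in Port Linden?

9:14 AM on Jan 4

Target arrival in UTC: 5:50 PM − 12:00 = 5:50 AM on Jan 4.
Subtract 4 hours 36 minutes → departure 1:14 AM UTC on Jan 4.
Port Linden is UTC+8:00: 1:14 AM + 8:00 = 9:14 AM on Jan 4.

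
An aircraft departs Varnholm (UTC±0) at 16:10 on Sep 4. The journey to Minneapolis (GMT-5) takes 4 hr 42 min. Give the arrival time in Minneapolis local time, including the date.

Varnholm is at UTC+0, so departure is already 16:10 UTC on Sep 4.
Add 4 hours and 42 minutes travel time → 20:52 UTC.
Minneapolis is UTC−5:00, so local arrival = 20:52 − 5:00 = 15:52 on Sep 4.

15:52 on September 4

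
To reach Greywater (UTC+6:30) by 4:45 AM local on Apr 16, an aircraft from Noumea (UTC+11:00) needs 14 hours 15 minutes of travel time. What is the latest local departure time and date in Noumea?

7:00 PM on April 15

Target arrival in UTC: 4:45 AM − 6:30 = 10:15 PM on Apr 15.
Subtract 14 hours and 15 minutes → departure 8:00 AM UTC on Apr 15.
Noumea is UTC+11:00: 8:00 AM + 11:00 = 7:00 PM on Apr 15.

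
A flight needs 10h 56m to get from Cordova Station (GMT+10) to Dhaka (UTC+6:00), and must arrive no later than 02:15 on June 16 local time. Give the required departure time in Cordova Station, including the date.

Target arrival in UTC: 02:15 − 6:00 = 20:15 on Jun 15.
Subtract 10 hours 56 minutes → departure 09:19 UTC on Jun 15.
Cordova Station is UTC+10:00: 09:19 + 10:00 = 19:19 on Jun 15.

19:19 on June 15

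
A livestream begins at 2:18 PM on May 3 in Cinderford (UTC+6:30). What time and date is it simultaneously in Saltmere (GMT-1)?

In UTC: 2:18 PM − 6:30 = 7:48 AM on May 3.
Saltmere is UTC−1:00: 7:48 AM − 1:00 = 6:48 AM on May 3.

6:48 AM on May 3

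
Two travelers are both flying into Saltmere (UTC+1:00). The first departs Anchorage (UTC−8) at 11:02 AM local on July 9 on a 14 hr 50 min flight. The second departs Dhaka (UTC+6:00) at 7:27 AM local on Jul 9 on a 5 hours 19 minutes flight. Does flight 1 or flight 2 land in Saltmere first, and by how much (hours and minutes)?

the second, by 27 hours 6 minutes

Flight 1 in UTC: 11:02 AM + 8:00 = 7:02 PM on Jul 9.
+14 hours and 50 minutes → arrive 9:52 AM UTC on Jul 10.
Flight 2 in UTC: 7:27 AM − 6:00 = 1:27 AM on Jul 9.
+5 hours and 19 minutes → arrive 6:46 AM UTC on Jul 9.
Flight 2 lands earlier by 27 hours 6 minutes.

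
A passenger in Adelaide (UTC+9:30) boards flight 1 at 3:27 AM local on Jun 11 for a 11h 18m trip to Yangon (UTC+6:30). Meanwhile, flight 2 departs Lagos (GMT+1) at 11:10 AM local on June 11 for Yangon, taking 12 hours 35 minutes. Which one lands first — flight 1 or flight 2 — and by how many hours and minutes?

the first, by 17 hours 30 minutes

Flight 1 in UTC: 3:27 AM − 9:30 = 5:57 PM on Jun 10.
+11 hours and 18 minutes → arrive 5:15 AM UTC on Jun 11.
Flight 2 in UTC: 11:10 AM − 1:00 = 10:10 AM on Jun 11.
+12 hours and 35 minutes → arrive 10:45 PM UTC on Jun 11.
Flight 1 lands earlier by 17 hours 30 minutes.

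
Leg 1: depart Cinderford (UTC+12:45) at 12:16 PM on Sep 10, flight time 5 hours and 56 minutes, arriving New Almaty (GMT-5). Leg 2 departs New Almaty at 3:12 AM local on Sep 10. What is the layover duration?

2 hours 45 minutes

Convert departure to UTC: 12:16 PM − 12:45 = 11:31 PM UTC on Sep 9.
Add 5 hours and 56 minutes flight time → 5:27 AM UTC (Sep 10).
New Almaty is UTC−5:00, so local arrival = 5:27 AM − 5:00 = 12:27 AM on Sep 10.
Layover = 3:12 AM − 12:27 AM = 2 hours 45 minutes.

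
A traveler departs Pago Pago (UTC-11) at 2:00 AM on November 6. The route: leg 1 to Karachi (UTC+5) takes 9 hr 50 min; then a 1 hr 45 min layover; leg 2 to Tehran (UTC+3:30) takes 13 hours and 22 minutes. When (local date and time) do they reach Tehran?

5:27 PM on November 7

Convert departure to UTC: 2:00 AM + 11:00 = 1:00 PM UTC on Nov 6.
Add 9 hours and 50 minutes leg 1 → 10:50 PM UTC.
Add 1 hour and 45 minutes layover in Karachi → 12:35 AM UTC (Nov 7).
Add 13 hours and 22 minutes leg 2 → 1:57 PM UTC.
Tehran is UTC+3:30, so local arrival = 1:57 PM + 3:30 = 5:27 PM on Nov 7.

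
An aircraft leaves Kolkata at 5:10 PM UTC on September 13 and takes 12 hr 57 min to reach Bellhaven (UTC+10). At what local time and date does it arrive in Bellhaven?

Departure is given in UTC: 5:10 PM on Sep 13.
Add 12 hours 57 minutes → 6:07 AM UTC (Sep 14).
Bellhaven is UTC+10:00: 6:07 AM + 10:00 = 4:07 PM on Sep 14.

4:07 PM on September 14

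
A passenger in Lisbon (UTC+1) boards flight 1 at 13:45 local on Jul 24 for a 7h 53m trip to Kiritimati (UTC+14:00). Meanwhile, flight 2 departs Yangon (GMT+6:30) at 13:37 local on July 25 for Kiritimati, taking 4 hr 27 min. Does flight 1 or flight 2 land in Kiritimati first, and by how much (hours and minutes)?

the first, by 14 hours 56 minutes

Flight 1 in UTC: 13:45 − 1:00 = 12:45 on Jul 24.
+7 hours and 53 minutes → arrive 20:38 UTC on Jul 24.
Flight 2 in UTC: 13:37 − 6:30 = 07:07 on Jul 25.
+4 hours and 27 minutes → arrive 11:34 UTC on Jul 25.
Flight 1 lands earlier by 14 hours 56 minutes.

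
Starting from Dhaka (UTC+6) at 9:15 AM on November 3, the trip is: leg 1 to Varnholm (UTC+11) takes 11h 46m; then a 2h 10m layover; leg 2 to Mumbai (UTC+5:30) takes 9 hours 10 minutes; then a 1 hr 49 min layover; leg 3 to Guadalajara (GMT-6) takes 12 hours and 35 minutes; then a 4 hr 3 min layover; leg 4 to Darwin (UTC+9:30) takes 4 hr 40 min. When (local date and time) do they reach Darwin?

10:58 AM on November 5

Convert departure to UTC: 9:15 AM − 6:00 = 3:15 AM UTC on Nov 3.
Add 11 hours 46 minutes leg 1 → 3:01 PM UTC.
Add 2 hours 10 minutes layover in Varnholm → 5:11 PM UTC.
Add 9 hours and 10 minutes leg 2 → 2:21 AM UTC (Nov 4).
Add 1 hour and 49 minutes layover in Mumbai → 4:10 AM UTC.
Add 12 hours and 35 minutes leg 3 → 4:45 PM UTC.
Add 4 hours and 3 minutes layover in Guadalajara → 8:48 PM UTC.
Add 4 hours and 40 minutes leg 4 → 1:28 AM UTC (Nov 5).
Darwin is UTC+9:30, so local arrival = 1:28 AM + 9:30 = 10:58 AM on Nov 5.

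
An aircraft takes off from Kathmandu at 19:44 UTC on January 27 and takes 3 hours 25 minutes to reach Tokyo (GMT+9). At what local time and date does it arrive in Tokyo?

Departure is given in UTC: 19:44 on Jan 27.
Add 3 hours and 25 minutes → 23:09 UTC.
Tokyo is UTC+9:00: 23:09 + 9:00 = 08:09 on Jan 28.

08:09 on January 28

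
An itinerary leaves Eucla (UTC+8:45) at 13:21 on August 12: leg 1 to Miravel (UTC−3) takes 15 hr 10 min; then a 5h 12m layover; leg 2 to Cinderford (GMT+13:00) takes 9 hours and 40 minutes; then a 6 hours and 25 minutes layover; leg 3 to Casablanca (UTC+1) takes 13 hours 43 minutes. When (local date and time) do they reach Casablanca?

Convert departure to UTC: 13:21 − 8:45 = 04:36 UTC on Aug 12.
Add 15 hours 10 minutes leg 1 → 19:46 UTC.
Add 5 hours 12 minutes layover in Miravel → 00:58 UTC (Aug 13).
Add 9 hours 40 minutes leg 2 → 10:38 UTC.
Add 6 hours and 25 minutes layover in Cinderford → 17:03 UTC.
Add 13 hours 43 minutes leg 3 → 06:46 UTC (Aug 14).
Casablanca is UTC+1:00, so local arrival = 06:46 + 1:00 = 07:46 on Aug 14.

07:46 on August 14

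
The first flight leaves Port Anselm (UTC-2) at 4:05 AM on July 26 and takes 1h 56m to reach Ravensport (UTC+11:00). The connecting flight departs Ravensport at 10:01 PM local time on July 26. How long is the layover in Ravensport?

3 hours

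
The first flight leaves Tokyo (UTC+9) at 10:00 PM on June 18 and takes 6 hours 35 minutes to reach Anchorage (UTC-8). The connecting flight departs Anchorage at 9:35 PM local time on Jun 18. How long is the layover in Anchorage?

10 hours

Convert departure to UTC: 10:00 PM − 9:00 = 1:00 PM UTC on Jun 18.
Add 6 hours 35 minutes flight time → 7:35 PM UTC.
Anchorage is UTC−8:00, so local arrival = 7:35 PM − 8:00 = 11:35 AM on Jun 18.
Layover = 9:35 PM − 11:35 AM = 10 hours.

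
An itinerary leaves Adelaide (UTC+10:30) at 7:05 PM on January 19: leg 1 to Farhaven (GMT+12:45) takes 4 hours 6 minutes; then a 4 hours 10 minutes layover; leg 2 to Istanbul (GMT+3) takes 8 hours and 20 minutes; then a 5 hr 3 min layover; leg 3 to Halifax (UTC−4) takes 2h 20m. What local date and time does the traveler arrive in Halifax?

4:34 AM on January 20

Convert departure to UTC: 7:05 PM − 10:30 = 8:35 AM UTC on Jan 19.
Add 4 hours 6 minutes leg 1 → 12:41 PM UTC.
Add 4 hours and 10 minutes layover in Farhaven → 4:51 PM UTC.
Add 8 hours 20 minutes leg 2 → 1:11 AM UTC (Jan 20).
Add 5 hours and 3 minutes layover in Istanbul → 6:14 AM UTC.
Add 2 hours 20 minutes leg 3 → 8:34 AM UTC.
Halifax is UTC−4:00, so local arrival = 8:34 AM − 4:00 = 4:34 AM on Jan 20.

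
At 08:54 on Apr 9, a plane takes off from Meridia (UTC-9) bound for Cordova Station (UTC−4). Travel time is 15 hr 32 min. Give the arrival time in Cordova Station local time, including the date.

Convert departure to UTC: 08:54 + 9:00 = 17:54 UTC on Apr 9.
Add 15 hours and 32 minutes travel time → 09:26 UTC (Apr 10).
Cordova Station is UTC−4:00, so local arrival = 09:26 − 4:00 = 05:26 on Apr 10.

05:26 on Apr 10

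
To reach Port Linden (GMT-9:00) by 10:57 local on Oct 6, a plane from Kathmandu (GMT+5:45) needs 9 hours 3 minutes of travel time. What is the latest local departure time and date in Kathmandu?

Target arrival in UTC: 10:57 + 9:00 = 19:57 on Oct 6.
Subtract 9 hours and 3 minutes → departure 10:54 UTC on Oct 6.
Kathmandu is UTC+5:45: 10:54 + 5:45 = 16:39 on Oct 6.

16:39 on October 6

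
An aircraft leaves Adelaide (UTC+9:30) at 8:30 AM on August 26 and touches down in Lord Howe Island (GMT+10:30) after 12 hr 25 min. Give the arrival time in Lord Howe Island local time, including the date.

9:55 PM on Aug 26

Convert departure to UTC: 8:30 AM − 9:30 = 11:00 PM UTC on Aug 25.
Add 12 hours 25 minutes travel time → 11:25 AM UTC (Aug 26).
Lord Howe Island is UTC+10:30, so local arrival = 11:25 AM + 10:30 = 9:55 PM on Aug 26.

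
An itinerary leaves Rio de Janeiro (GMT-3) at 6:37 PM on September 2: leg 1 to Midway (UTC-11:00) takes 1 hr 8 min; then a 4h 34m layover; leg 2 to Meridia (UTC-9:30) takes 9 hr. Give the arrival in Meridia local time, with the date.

Convert departure to UTC: 6:37 PM + 3:00 = 9:37 PM UTC on Sep 2.
Add 1 hour 8 minutes leg 1 → 10:45 PM UTC.
Add 4 hours and 34 minutes layover in Midway → 3:19 AM UTC (Sep 3).
Add 9 hours leg 2 → 12:19 PM UTC.
Meridia is UTC−9:30, so local arrival = 12:19 PM − 9:30 = 2:49 AM on Sep 3.

2:49 AM on September 3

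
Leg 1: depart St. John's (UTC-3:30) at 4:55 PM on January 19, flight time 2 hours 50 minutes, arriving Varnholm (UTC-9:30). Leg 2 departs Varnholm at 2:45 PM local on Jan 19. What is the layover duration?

1 hour

Convert departure to UTC: 4:55 PM + 3:30 = 8:25 PM UTC on Jan 19.
Add 2 hours and 50 minutes flight time → 11:15 PM UTC.
Varnholm is UTC−9:30, so local arrival = 11:15 PM − 9:30 = 1:45 PM on Jan 19.
Layover = 2:45 PM − 1:45 PM = 1 hour.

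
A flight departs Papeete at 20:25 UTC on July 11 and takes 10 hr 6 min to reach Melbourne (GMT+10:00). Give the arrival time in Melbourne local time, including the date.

Departure is given in UTC: 20:25 on Jul 11.
Add 10 hours and 6 minutes → 06:31 UTC (Jul 12).
Melbourne is UTC+10:00: 06:31 + 10:00 = 16:31 on Jul 12.

16:31 on July 12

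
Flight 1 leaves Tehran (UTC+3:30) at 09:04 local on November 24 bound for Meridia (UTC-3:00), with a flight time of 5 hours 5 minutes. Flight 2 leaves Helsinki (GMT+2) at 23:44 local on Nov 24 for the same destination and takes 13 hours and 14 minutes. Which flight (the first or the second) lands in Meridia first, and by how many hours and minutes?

Flight 1 in UTC: 09:04 − 3:30 = 05:34 on Nov 24.
+5 hours 5 minutes → arrive 10:39 UTC on Nov 24.
Flight 2 in UTC: 23:44 − 2:00 = 21:44 on Nov 24.
+13 hours and 14 minutes → arrive 10:58 UTC on Nov 25.
Flight 1 lands earlier by 24 hours 19 minutes.

the first, by 24 hours 19 minutes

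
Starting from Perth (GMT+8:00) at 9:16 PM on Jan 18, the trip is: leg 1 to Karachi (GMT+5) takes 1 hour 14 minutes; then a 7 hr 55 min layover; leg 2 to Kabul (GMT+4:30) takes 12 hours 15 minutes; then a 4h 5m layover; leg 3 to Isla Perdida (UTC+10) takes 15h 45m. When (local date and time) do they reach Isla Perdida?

4:30 PM on January 20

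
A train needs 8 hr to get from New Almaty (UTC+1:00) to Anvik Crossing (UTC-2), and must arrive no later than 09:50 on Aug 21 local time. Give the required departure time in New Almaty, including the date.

Target arrival in UTC: 09:50 + 2:00 = 11:50 on Aug 21.
Subtract 8 hours → departure 03:50 UTC on Aug 21.
New Almaty is UTC+1:00: 03:50 + 1:00 = 04:50 on Aug 21.

04:50 on Aug 21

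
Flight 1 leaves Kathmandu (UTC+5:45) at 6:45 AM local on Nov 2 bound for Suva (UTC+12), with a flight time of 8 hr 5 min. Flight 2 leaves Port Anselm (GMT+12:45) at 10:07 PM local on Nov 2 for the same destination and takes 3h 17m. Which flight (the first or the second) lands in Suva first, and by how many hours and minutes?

the first, by 3 hours 34 minutes

Flight 1 in UTC: 6:45 AM − 5:45 = 1:00 AM on Nov 2.
+8 hours 5 minutes → arrive 9:05 AM UTC on Nov 2.
Flight 2 in UTC: 10:07 PM − 12:45 = 9:22 AM on Nov 2.
+3 hours and 17 minutes → arrive 12:39 PM UTC on Nov 2.
Flight 1 lands earlier by 3 hours 34 minutes.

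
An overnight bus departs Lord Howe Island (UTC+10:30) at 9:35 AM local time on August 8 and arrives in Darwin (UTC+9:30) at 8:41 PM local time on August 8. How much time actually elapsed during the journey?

12 hours 6 minutes

Darwin is 1:00 behind Lord Howe Island.
Clock-face elapsed time (ignoring zones) is 11 hours 6 minutes.
Actual elapsed = 11 hours 6 minutes + 1:00 = 12 hours 6 minutes.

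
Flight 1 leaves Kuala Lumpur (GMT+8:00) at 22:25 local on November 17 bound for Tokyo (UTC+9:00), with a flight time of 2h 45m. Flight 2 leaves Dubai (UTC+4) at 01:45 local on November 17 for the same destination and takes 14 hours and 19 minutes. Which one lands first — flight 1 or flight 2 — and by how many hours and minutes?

Flight 1 in UTC: 22:25 − 8:00 = 14:25 on Nov 17.
+2 hours and 45 minutes → arrive 17:10 UTC on Nov 17.
Flight 2 in UTC: 01:45 − 4:00 = 21:45 on Nov 16.
+14 hours 19 minutes → arrive 12:04 UTC on Nov 17.
Flight 2 lands earlier by 5 hours 6 minutes.

the second, by 5 hours 6 minutes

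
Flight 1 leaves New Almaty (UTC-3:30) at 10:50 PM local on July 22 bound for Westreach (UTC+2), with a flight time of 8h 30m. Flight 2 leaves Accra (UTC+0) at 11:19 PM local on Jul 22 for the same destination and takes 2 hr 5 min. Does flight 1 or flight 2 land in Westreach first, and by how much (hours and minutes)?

Flight 1 in UTC: 10:50 PM + 3:30 = 2:20 AM on Jul 23.
+8 hours 30 minutes → arrive 10:50 AM UTC on Jul 23.
Flight 2 departs at 11:19 PM UTC (Jul 22).
+2 hours 5 minutes → arrive 1:24 AM UTC on Jul 23.
Flight 2 lands earlier by 9 hours 26 minutes.

the second, by 9 hours 26 minutes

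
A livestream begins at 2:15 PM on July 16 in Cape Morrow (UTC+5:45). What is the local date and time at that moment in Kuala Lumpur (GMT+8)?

Kuala Lumpur is 2:15 ahead of Cape Morrow.
Shift by the zone difference: 2:15 PM + 2:15 = 4:30 PM on Jul 16 in Kuala Lumpur.

4:30 PM on July 16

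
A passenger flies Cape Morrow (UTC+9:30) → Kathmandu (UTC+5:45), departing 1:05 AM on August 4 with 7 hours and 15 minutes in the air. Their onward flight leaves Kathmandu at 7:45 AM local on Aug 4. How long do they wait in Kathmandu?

3 hours 10 minutes

Convert departure to UTC: 1:05 AM − 9:30 = 3:35 PM UTC on Aug 3.
Add 7 hours 15 minutes flight time → 10:50 PM UTC.
Kathmandu is UTC+5:45, so local arrival = 10:50 PM + 5:45 = 4:35 AM on Aug 4.
Layover = 7:45 AM − 4:35 AM = 3 hours 10 minutes.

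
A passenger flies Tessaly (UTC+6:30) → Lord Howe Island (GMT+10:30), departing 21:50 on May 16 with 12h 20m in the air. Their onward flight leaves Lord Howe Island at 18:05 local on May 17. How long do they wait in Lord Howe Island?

3 hours 55 minutes

Convert departure to UTC: 21:50 − 6:30 = 15:20 UTC on May 16.
Add 12 hours and 20 minutes flight time → 03:40 UTC (May 17).
Lord Howe Island is UTC+10:30, so local arrival = 03:40 + 10:30 = 14:10 on May 17.
Layover = 18:05 − 14:10 = 3 hours 55 minutes.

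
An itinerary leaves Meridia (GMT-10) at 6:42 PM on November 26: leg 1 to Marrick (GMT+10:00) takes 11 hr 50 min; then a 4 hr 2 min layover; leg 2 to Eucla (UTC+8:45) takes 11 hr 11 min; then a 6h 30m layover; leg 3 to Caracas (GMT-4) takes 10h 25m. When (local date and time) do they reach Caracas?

8:40 PM on Nov 28

Convert departure to UTC: 6:42 PM + 10:00 = 4:42 AM UTC on Nov 27.
Add 11 hours 50 minutes leg 1 → 4:32 PM UTC.
Add 4 hours and 2 minutes layover in Marrick → 8:34 PM UTC.
Add 11 hours 11 minutes leg 2 → 7:45 AM UTC (Nov 28).
Add 6 hours and 30 minutes layover in Eucla → 2:15 PM UTC.
Add 10 hours and 25 minutes leg 3 → 12:40 AM UTC (Nov 29).
Caracas is UTC−4:00, so local arrival = 12:40 AM − 4:00 = 8:40 PM on Nov 28.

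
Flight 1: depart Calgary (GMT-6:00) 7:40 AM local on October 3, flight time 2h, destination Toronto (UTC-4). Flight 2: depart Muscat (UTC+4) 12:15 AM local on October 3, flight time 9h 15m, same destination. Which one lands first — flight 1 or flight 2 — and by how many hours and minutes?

the second, by 10 hours 10 minutes

Flight 1 in UTC: 7:40 AM + 6:00 = 1:40 PM on Oct 3.
+2 hours → arrive 3:40 PM UTC on Oct 3.
Flight 2 in UTC: 12:15 AM − 4:00 = 8:15 PM on Oct 2.
+9 hours 15 minutes → arrive 5:30 AM UTC on Oct 3.
Flight 2 lands earlier by 10 hours 10 minutes.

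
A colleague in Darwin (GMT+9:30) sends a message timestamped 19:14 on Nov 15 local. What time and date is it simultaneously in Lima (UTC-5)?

In UTC: 19:14 − 9:30 = 09:44 on Nov 15.
Lima is UTC−5:00: 09:44 − 5:00 = 04:44 on Nov 15.

04:44 on November 15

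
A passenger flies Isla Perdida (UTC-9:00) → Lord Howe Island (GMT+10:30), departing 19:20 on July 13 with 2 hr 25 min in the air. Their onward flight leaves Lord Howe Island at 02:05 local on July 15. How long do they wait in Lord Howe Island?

Convert departure to UTC: 19:20 + 9:00 = 04:20 UTC on Jul 14.
Add 2 hours 25 minutes flight time → 06:45 UTC.
Lord Howe Island is UTC+10:30, so local arrival = 06:45 + 10:30 = 17:15 on Jul 14.
Layover = 02:05 − 17:15 (+1 day) = 8 hours 50 minutes.

8 hours 50 minutes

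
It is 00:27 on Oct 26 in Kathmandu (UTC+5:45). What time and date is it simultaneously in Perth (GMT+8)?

02:42 on October 26

In UTC: 00:27 − 5:45 = 18:42 on Oct 25.
Perth is UTC+8:00: 18:42 + 8:00 = 02:42 on Oct 26.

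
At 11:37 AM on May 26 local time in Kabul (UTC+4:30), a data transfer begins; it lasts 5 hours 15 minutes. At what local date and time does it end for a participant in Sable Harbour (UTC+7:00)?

7:22 PM on May 26

Convert start to UTC: 11:37 AM − 4:30 = 7:07 AM UTC on May 26.
Add 5 hours 15 minutes duration → 12:22 PM UTC.
Sable Harbour is UTC+7:00, so local end time = 12:22 PM + 7:00 = 7:22 PM on May 26.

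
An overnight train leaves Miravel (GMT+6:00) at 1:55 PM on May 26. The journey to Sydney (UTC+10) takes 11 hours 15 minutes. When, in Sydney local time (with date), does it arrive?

Sydney is 4:00 ahead of Miravel.
After 11 hours 15 minutes it is 1:10 AM (May 27) in Miravel.
Shift by the zone difference: 1:10 AM + 4:00 = 5:10 AM on May 27 in Sydney.

5:10 AM on May 27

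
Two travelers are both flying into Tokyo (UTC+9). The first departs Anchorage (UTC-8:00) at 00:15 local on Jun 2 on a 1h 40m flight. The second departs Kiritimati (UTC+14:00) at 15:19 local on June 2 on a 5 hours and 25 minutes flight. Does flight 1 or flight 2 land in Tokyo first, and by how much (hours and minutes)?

the second, by 3 hours 11 minutes

Flight 1 in UTC: 00:15 + 8:00 = 08:15 on Jun 2.
+1 hour 40 minutes → arrive 09:55 UTC on Jun 2.
Flight 2 in UTC: 15:19 − 14:00 = 01:19 on Jun 2.
+5 hours 25 minutes → arrive 06:44 UTC on Jun 2.
Flight 2 lands earlier by 3 hours 11 minutes.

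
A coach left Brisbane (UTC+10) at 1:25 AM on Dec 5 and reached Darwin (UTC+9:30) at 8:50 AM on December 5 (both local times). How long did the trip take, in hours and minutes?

7 hours 55 minutes

Departure in UTC: 1:25 AM − 10:00 = 3:25 PM on Dec 4.
Arrival in UTC: 8:50 AM − 9:30 = 11:20 PM on Dec 4.
Elapsed = 11:20 PM − 3:25 PM = 7 hours 55 minutes.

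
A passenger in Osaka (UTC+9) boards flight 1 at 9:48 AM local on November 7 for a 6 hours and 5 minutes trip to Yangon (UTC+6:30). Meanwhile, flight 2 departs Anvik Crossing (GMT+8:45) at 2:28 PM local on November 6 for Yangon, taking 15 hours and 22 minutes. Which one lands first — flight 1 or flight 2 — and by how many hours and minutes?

the second, by 9 hours 48 minutes

Flight 1 in UTC: 9:48 AM − 9:00 = 12:48 AM on Nov 7.
+6 hours 5 minutes → arrive 6:53 AM UTC on Nov 7.
Flight 2 in UTC: 2:28 PM − 8:45 = 5:43 AM on Nov 6.
+15 hours and 22 minutes → arrive 9:05 PM UTC on Nov 6.
Flight 2 lands earlier by 9 hours 48 minutes.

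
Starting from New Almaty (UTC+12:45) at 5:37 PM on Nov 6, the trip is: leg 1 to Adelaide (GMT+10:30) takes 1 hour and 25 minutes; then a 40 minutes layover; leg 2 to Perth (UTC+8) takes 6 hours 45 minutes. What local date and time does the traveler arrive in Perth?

Convert departure to UTC: 5:37 PM − 12:45 = 4:52 AM UTC on Nov 6.
Add 1 hour and 25 minutes leg 1 → 6:17 AM UTC.
Add 40 minutes layover in Adelaide → 6:57 AM UTC.
Add 6 hours 45 minutes leg 2 → 1:42 PM UTC.
Perth is UTC+8:00, so local arrival = 1:42 PM + 8:00 = 9:42 PM on Nov 6.

9:42 PM on Nov 6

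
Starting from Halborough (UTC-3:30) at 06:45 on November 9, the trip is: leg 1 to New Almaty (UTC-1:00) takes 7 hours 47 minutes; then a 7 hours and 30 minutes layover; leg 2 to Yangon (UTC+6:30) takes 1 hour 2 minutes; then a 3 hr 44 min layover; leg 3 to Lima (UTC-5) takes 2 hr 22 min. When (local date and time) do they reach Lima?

03:40 on November 10

Convert departure to UTC: 06:45 + 3:30 = 10:15 UTC on Nov 9.
Add 7 hours and 47 minutes leg 1 → 18:02 UTC.
Add 7 hours and 30 minutes layover in New Almaty → 01:32 UTC (Nov 10).
Add 1 hour and 2 minutes leg 2 → 02:34 UTC.
Add 3 hours and 44 minutes layover in Yangon → 06:18 UTC.
Add 2 hours 22 minutes leg 3 → 08:40 UTC.
Lima is UTC−5:00, so local arrival = 08:40 − 5:00 = 03:40 on Nov 10.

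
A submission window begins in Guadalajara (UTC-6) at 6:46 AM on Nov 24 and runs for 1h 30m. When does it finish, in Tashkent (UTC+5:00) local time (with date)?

7:16 PM on November 24

Convert start to UTC: 6:46 AM + 6:00 = 12:46 PM UTC on Nov 24.
Add 1 hour and 30 minutes duration → 2:16 PM UTC.
Tashkent is UTC+5:00, so local end time = 2:16 PM + 5:00 = 7:16 PM on Nov 24.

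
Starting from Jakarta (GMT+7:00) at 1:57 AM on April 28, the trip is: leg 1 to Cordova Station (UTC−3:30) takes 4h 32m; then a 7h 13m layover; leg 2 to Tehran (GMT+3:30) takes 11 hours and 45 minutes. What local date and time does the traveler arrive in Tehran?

Convert departure to UTC: 1:57 AM − 7:00 = 6:57 PM UTC on Apr 27.
Add 4 hours and 32 minutes leg 1 → 11:29 PM UTC.
Add 7 hours and 13 minutes layover in Cordova Station → 6:42 AM UTC (Apr 28).
Add 11 hours 45 minutes leg 2 → 6:27 PM UTC.
Tehran is UTC+3:30, so local arrival = 6:27 PM + 3:30 = 9:57 PM on Apr 28.

9:57 PM on April 28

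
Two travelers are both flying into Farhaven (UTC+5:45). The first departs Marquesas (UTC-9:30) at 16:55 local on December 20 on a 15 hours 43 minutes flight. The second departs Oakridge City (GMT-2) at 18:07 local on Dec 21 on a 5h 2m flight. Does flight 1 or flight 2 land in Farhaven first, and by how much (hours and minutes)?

the first, by 7 hours 1 minute

Flight 1 in UTC: 16:55 + 9:30 = 02:25 on Dec 21.
+15 hours and 43 minutes → arrive 18:08 UTC on Dec 21.
Flight 2 in UTC: 18:07 + 2:00 = 20:07 on Dec 21.
+5 hours 2 minutes → arrive 01:09 UTC on Dec 22.
Flight 1 lands earlier by 7 hours 1 minute.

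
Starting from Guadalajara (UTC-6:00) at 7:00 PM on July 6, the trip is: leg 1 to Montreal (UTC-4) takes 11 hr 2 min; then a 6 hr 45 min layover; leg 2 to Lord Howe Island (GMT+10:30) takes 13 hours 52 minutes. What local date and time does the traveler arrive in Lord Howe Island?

7:09 PM on July 8

Convert departure to UTC: 7:00 PM + 6:00 = 1:00 AM UTC on Jul 7.
Add 11 hours 2 minutes leg 1 → 12:02 PM UTC.
Add 6 hours 45 minutes layover in Montreal → 6:47 PM UTC.
Add 13 hours 52 minutes leg 2 → 8:39 AM UTC (Jul 8).
Lord Howe Island is UTC+10:30, so local arrival = 8:39 AM + 10:30 = 7:09 PM on Jul 8.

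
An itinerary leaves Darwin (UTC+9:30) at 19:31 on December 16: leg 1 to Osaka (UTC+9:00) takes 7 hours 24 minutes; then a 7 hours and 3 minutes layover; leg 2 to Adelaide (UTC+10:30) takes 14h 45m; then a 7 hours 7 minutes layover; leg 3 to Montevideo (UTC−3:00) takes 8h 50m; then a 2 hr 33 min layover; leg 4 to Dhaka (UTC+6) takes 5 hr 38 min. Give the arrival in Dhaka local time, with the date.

Convert departure to UTC: 19:31 − 9:30 = 10:01 UTC on Dec 16.
Add 7 hours and 24 minutes leg 1 → 17:25 UTC.
Add 7 hours and 3 minutes layover in Osaka → 00:28 UTC (Dec 17).
Add 14 hours and 45 minutes leg 2 → 15:13 UTC.
Add 7 hours and 7 minutes layover in Adelaide → 22:20 UTC.
Add 8 hours 50 minutes leg 3 → 07:10 UTC (Dec 18).
Add 2 hours 33 minutes layover in Montevideo → 09:43 UTC.
Add 5 hours 38 minutes leg 4 → 15:21 UTC.
Dhaka is UTC+6:00, so local arrival = 15:21 + 6:00 = 21:21 on Dec 18.

21:21 on Dec 18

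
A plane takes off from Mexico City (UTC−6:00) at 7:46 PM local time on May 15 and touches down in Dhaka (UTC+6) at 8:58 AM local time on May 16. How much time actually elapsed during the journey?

Departure in UTC: 7:46 PM + 6:00 = 1:46 AM on May 16.
Arrival in UTC: 8:58 AM − 6:00 = 2:58 AM on May 16.
Elapsed = 2:58 AM − 1:46 AM = 1 hour 12 minutes.

1 hour 12 minutes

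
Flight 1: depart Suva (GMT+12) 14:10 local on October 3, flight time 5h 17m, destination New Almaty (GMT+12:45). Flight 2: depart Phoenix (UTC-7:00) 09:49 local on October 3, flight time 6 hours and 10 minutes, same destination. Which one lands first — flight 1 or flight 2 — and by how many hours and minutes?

the first, by 15 hours 32 minutes

Flight 1 in UTC: 14:10 − 12:00 = 02:10 on Oct 3.
+5 hours and 17 minutes → arrive 07:27 UTC on Oct 3.
Flight 2 in UTC: 09:49 + 7:00 = 16:49 on Oct 3.
+6 hours 10 minutes → arrive 22:59 UTC on Oct 3.
Flight 1 lands earlier by 15 hours 32 minutes.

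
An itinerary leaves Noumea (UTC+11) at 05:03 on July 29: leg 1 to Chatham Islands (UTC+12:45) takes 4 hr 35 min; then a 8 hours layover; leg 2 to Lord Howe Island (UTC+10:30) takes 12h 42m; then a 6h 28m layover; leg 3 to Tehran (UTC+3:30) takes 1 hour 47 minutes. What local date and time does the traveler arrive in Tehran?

Convert departure to UTC: 05:03 − 11:00 = 18:03 UTC on Jul 28.
Add 4 hours 35 minutes leg 1 → 22:38 UTC.
Add 8 hours layover in Chatham Islands → 06:38 UTC (Jul 29).
Add 12 hours 42 minutes leg 2 → 19:20 UTC.
Add 6 hours 28 minutes layover in Lord Howe Island → 01:48 UTC (Jul 30).
Add 1 hour and 47 minutes leg 3 → 03:35 UTC.
Tehran is UTC+3:30, so local arrival = 03:35 + 3:30 = 07:05 on Jul 30.

07:05 on July 30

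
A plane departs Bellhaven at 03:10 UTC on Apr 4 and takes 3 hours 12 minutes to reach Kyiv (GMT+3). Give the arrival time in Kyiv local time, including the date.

09:22 on Apr 4

Departure is given in UTC: 03:10 on Apr 4.
Add 3 hours 12 minutes → 06:22 UTC.
Kyiv is UTC+3:00: 06:22 + 3:00 = 09:22 on Apr 4.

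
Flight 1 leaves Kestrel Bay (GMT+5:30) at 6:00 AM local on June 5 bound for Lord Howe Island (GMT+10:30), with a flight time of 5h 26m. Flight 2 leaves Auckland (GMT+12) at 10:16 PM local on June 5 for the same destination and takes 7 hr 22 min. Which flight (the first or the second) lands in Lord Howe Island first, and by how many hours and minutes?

the first, by 11 hours 42 minutes

Flight 1 in UTC: 6:00 AM − 5:30 = 12:30 AM on Jun 5.
+5 hours 26 minutes → arrive 5:56 AM UTC on Jun 5.
Flight 2 in UTC: 10:16 PM − 12:00 = 10:16 AM on Jun 5.
+7 hours 22 minutes → arrive 5:38 PM UTC on Jun 5.
Flight 1 lands earlier by 11 hours 42 minutes.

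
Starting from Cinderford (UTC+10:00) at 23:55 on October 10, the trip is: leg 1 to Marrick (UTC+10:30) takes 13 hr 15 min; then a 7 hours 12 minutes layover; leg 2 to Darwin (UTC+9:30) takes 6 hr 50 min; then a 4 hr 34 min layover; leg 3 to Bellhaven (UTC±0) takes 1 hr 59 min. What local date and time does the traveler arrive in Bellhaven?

23:45 on October 11

Convert departure to UTC: 23:55 − 10:00 = 13:55 UTC on Oct 10.
Add 13 hours 15 minutes leg 1 → 03:10 UTC (Oct 11).
Add 7 hours 12 minutes layover in Marrick → 10:22 UTC.
Add 6 hours 50 minutes leg 2 → 17:12 UTC.
Add 4 hours 34 minutes layover in Darwin → 21:46 UTC.
Add 1 hour 59 minutes leg 3 → 23:45 UTC.
Bellhaven is UTC+0, so local arrival is the same: 23:45 on Oct 11.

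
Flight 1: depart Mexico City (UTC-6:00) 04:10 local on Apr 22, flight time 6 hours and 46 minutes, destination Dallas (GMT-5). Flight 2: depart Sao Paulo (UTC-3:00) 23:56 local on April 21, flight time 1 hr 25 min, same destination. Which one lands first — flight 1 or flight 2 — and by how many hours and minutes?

the second, by 12 hours 35 minutes

Flight 1 in UTC: 04:10 + 6:00 = 10:10 on Apr 22.
+6 hours and 46 minutes → arrive 16:56 UTC on Apr 22.
Flight 2 in UTC: 23:56 + 3:00 = 02:56 on Apr 22.
+1 hour 25 minutes → arrive 04:21 UTC on Apr 22.
Flight 2 lands earlier by 12 hours 35 minutes.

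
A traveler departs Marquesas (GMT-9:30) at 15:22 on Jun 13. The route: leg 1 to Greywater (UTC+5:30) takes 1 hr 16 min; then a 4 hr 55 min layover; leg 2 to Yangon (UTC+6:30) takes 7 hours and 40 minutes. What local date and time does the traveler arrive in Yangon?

21:13 on Jun 14

Convert departure to UTC: 15:22 + 9:30 = 00:52 UTC on Jun 14.
Add 1 hour and 16 minutes leg 1 → 02:08 UTC.
Add 4 hours 55 minutes layover in Greywater → 07:03 UTC.
Add 7 hours 40 minutes leg 2 → 14:43 UTC.
Yangon is UTC+6:30, so local arrival = 14:43 + 6:30 = 21:13 on Jun 14.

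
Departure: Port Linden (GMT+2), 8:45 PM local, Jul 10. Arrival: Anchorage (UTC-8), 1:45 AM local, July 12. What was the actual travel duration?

Anchorage is 10:00 behind Port Linden.
Clock-face elapsed time (ignoring zones) is 29 hours.
Actual elapsed = 29 hours + 10:00 = 39 hours.

39 hours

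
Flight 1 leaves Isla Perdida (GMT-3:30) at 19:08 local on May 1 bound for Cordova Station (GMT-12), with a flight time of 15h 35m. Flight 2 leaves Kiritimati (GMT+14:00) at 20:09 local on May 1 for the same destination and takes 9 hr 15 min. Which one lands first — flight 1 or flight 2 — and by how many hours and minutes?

Flight 1 in UTC: 19:08 + 3:30 = 22:38 on May 1.
+15 hours 35 minutes → arrive 14:13 UTC on May 2.
Flight 2 in UTC: 20:09 − 14:00 = 06:09 on May 1.
+9 hours 15 minutes → arrive 15:24 UTC on May 1.
Flight 2 lands earlier by 22 hours 49 minutes.

the second, by 22 hours 49 minutes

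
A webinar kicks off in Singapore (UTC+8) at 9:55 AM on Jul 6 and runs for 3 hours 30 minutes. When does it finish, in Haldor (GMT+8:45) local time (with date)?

2:10 PM on July 6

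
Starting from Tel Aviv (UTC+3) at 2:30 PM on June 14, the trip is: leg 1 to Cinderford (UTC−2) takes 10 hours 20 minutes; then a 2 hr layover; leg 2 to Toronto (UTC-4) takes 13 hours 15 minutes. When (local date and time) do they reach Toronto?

Convert departure to UTC: 2:30 PM − 3:00 = 11:30 AM UTC on Jun 14.
Add 10 hours and 20 minutes leg 1 → 9:50 PM UTC.
Add 2 hours layover in Cinderford → 11:50 PM UTC.
Add 13 hours and 15 minutes leg 2 → 1:05 PM UTC (Jun 15).
Toronto is UTC−4:00, so local arrival = 1:05 PM − 4:00 = 9:05 AM on Jun 15.

9:05 AM on June 15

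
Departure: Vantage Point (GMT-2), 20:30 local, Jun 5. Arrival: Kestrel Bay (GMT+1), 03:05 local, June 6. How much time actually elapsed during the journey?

3 hours 35 minutes

Departure in UTC: 20:30 + 2:00 = 22:30 on Jun 5.
Arrival in UTC: 03:05 − 1:00 = 02:05 on Jun 6.
Elapsed = 02:05 − 22:30 (+1 day) = 3 hours 35 minutes.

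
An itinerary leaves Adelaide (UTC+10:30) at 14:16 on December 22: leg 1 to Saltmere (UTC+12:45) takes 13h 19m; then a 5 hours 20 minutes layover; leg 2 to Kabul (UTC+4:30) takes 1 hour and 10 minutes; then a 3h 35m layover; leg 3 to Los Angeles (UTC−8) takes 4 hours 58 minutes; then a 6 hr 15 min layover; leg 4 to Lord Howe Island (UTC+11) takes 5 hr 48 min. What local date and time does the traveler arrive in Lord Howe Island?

07:11 on Dec 24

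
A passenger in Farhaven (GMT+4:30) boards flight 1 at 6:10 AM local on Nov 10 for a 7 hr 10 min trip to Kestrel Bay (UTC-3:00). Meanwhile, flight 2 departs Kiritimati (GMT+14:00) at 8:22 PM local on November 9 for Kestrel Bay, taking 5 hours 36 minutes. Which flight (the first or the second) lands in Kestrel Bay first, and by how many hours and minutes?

the second, by 20 hours 52 minutes

Flight 1 in UTC: 6:10 AM − 4:30 = 1:40 AM on Nov 10.
+7 hours 10 minutes → arrive 8:50 AM UTC on Nov 10.
Flight 2 in UTC: 8:22 PM − 14:00 = 6:22 AM on Nov 9.
+5 hours and 36 minutes → arrive 11:58 AM UTC on Nov 9.
Flight 2 lands earlier by 20 hours 52 minutes.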